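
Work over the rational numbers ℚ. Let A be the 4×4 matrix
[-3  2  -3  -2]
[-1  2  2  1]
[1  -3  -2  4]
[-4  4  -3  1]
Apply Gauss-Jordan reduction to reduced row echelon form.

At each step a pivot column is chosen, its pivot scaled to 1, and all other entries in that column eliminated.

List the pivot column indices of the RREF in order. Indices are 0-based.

pivot(0,0)=-3: scale R0 → (1, -2/3, 1, 2/3)
  clear (1,0): R1 −= (-1)R0 → (0, 4/3, 3, 5/3)
  clear (2,0): R2 −= (1)R0 → (0, -7/3, -3, 10/3)
  clear (3,0): R3 −= (-4)R0 → (0, 4/3, 1, 11/3)
pivot(1,1)=4/3: scale R1 → (0, 1, 9/4, 5/4)
  clear (0,1): R0 −= (-2/3)R1 → (1, 0, 5/2, 3/2)
  clear (2,1): R2 −= (-7/3)R1 → (0, 0, 9/4, 25/4)
  clear (3,1): R3 −= (4/3)R1 → (0, 0, -2, 2)
pivot(2,2)=9/4: scale R2 → (0, 0, 1, 25/9)
  clear (0,2): R0 −= (5/2)R2 → (1, 0, 0, -49/9)
  clear (1,2): R1 −= (9/4)R2 → (0, 1, 0, -5)
  clear (3,2): R3 −= (-2)R2 → (0, 0, 0, 68/9)
pivot(3,3)=68/9: scale R3 → (0, 0, 0, 1)
  clear (0,3): R0 −= (-49/9)R3 → (1, 0, 0, 0)
  clear (1,3): R1 −= (-5)R3 → (0, 1, 0, 0)
  clear (2,3): R2 −= (25/9)R3 → (0, 0, 1, 0)

pivot columns: 0, 1, 2, 3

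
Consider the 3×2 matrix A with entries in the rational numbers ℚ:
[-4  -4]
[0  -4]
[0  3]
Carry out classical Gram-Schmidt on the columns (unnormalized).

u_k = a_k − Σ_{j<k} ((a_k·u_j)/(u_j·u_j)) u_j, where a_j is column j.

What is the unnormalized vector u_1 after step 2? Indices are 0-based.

u_1 = (0, -4, 3)

Step 1: u_0 = a_0 = (-4, 0, 0).
Step 2: u_1 = a_1 − (1)·u_0 = (0, -4, 3).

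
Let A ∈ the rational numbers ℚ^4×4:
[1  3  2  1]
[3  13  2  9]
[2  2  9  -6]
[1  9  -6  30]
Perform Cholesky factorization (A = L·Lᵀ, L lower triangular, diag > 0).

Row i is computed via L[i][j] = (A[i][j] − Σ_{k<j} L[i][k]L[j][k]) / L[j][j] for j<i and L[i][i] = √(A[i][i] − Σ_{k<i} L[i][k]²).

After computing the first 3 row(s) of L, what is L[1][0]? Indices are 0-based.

L[1][0] = 3

Step 1: L[0][0] = √(1) = 1.
  L[1][0] = (3) / L[0][0] = 3.
Step 2: L[1][1] = √(4) = 2.
  L[2][0] = (2) / L[0][0] = 2.
  L[2][1] = (-4) / L[1][1] = -2.
Step 3: L[2][2] = √(1) = 1.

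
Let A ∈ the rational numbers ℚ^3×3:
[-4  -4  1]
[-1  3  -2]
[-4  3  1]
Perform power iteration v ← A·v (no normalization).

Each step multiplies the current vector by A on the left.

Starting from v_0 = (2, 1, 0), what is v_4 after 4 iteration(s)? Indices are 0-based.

v_0 = (2, 1, 0).
v_1 = A·v_0 = (-12, 1, -5).
v_2 = A·v_1 = (39, 25, 46).
v_3 = A·v_2 = (-210, -56, -35).
v_4 = A·v_3 = (1029, 112, 637).

v_4 = (1029, 112, 637)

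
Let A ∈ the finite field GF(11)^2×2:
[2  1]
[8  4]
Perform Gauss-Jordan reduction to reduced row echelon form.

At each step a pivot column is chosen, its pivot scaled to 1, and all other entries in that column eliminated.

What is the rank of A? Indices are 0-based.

step 1: normalize row 0 (÷2) = (1, 6)
  row 1: subtract 8×row0 = (0, 0)
skip col 1 (zero from row 1)

rank = 1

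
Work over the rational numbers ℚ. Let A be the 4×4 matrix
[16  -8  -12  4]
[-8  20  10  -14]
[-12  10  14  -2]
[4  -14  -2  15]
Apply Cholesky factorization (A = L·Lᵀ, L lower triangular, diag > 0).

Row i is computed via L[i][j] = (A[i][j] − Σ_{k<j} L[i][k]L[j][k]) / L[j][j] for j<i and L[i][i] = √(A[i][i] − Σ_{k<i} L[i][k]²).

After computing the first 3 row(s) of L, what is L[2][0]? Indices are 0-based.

Step 1: L[0][0] = √(16) = 4.
  L[1][0] = (-8) / L[0][0] = -2.
Step 2: L[1][1] = √(16) = 4.
  L[2][0] = (-12) / L[0][0] = -3.
  L[2][1] = (4) / L[1][1] = 1.
Step 3: L[2][2] = √(4) = 2.

L[2][0] = -3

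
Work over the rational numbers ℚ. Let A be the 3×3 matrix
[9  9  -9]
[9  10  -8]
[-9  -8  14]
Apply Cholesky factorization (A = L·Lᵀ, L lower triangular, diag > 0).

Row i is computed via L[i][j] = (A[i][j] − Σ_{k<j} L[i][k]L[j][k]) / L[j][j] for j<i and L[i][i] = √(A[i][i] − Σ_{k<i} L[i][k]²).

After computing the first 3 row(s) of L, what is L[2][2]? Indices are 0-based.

L[2][2] = 2

Step 1: L[0][0] = √(9) = 3.
  L[1][0] = (9) / L[0][0] = 3.
Step 2: L[1][1] = √(1) = 1.
  L[2][0] = (-9) / L[0][0] = -3.
  L[2][1] = (1) / L[1][1] = 1.
Step 3: L[2][2] = √(4) = 2.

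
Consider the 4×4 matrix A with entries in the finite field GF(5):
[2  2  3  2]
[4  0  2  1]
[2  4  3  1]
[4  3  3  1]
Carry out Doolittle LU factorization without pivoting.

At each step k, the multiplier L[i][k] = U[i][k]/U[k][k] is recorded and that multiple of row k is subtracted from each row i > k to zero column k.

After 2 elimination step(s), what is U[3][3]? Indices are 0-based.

U[3][3] = 4

Step 1: pivot at (0,0) is 2.
  row1 ← row1 − (2)·row0  ⇒  L[1][0]=2, U row1=(0, 1, 1, 2)
  row2 ← row2 − (1)·row0  ⇒  L[2][0]=1, U row2=(0, 2, 0, 4)
  row3 ← row3 − (2)·row0  ⇒  L[3][0]=2, U row3=(0, 4, 2, 2)
Step 2: pivot at (1,1) is 1.
  row2 ← row2 − (2)·row1  ⇒  L[2][1]=2, U row2=(0, 0, 3, 0)
  row3 ← row3 − (4)·row1  ⇒  L[3][1]=4, U row3=(0, 0, 3, 4)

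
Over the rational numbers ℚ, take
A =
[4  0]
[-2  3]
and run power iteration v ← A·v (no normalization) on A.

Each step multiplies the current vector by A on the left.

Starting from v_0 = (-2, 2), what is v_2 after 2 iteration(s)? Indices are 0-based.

v_2 = (-32, 46)

v_0 = (-2, 2).
v_1 = A·v_0 = (-8, 10).
v_2 = A·v_1 = (-32, 46).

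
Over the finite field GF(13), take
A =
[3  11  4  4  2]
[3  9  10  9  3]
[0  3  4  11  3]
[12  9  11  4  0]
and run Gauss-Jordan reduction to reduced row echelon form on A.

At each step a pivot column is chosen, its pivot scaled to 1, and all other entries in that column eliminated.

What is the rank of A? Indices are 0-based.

pivot(0,0)=3: scale R0 → (1, 8, 10, 10, 5)
  clear (1,0): R1 −= (3)R0 → (0, 11, 6, 5, 1)
  clear (3,0): R3 −= (12)R0 → (0, 4, 8, 1, 5)
pivot(1,1)=11: scale R1 → (0, 1, 10, 4, 6)
  clear (0,1): R0 −= (8)R1 → (1, 0, 8, 4, 9)
  clear (2,1): R2 −= (3)R1 → (0, 0, 0, 12, 11)
  clear (3,1): R3 −= (4)R1 → (0, 0, 7, 11, 7)
pivot(2,2): swap R2↔R3
pivot(2,2)=7: scale R2 → (0, 0, 1, 9, 1)
  clear (0,2): R0 −= (8)R2 → (1, 0, 0, 10, 1)
  clear (1,2): R1 −= (10)R2 → (0, 1, 0, 5, 9)
pivot(3,3)=12: scale R3 → (0, 0, 0, 1, 2)
  clear (0,3): R0 −= (10)R3 → (1, 0, 0, 0, 7)
  clear (1,3): R1 −= (5)R3 → (0, 1, 0, 0, 12)
  clear (2,3): R2 −= (9)R3 → (0, 0, 1, 0, 9)

rank = 4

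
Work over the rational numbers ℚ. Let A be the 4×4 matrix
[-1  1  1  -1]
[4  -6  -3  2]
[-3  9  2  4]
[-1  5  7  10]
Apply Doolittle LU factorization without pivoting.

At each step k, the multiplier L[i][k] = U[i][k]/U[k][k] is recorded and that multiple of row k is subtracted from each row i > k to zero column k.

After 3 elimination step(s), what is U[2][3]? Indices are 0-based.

k=0: U[0][0]=-1
  eliminate (1,0): mult=-4, new row 1: (0, -2, 1, -2); set L[1][0]=-4
  eliminate (2,0): mult=3, new row 2: (0, 6, -1, 7); set L[2][0]=3
  eliminate (3,0): mult=1, new row 3: (0, 4, 6, 11); set L[3][0]=1
k=1: U[1][1]=-2
  eliminate (2,1): mult=-3, new row 2: (0, 0, 2, 1); set L[2][1]=-3
  eliminate (3,1): mult=-2, new row 3: (0, 0, 8, 7); set L[3][1]=-2
k=2: U[2][2]=2
  eliminate (3,2): mult=4, new row 3: (0, 0, 0, 3); set L[3][2]=4

U[2][3] = 1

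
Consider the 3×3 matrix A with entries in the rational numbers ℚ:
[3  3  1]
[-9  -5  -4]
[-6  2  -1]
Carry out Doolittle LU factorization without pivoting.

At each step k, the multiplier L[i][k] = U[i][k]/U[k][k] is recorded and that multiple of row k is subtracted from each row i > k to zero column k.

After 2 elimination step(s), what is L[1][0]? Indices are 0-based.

k=0: U[0][0]=3
  eliminate (1,0): mult=-3, new row 1: (0, 4, -1); set L[1][0]=-3
  eliminate (2,0): mult=-2, new row 2: (0, 8, 1); set L[2][0]=-2
k=1: U[1][1]=4
  eliminate (2,1): mult=2, new row 2: (0, 0, 3); set L[2][1]=2

L[1][0] = -3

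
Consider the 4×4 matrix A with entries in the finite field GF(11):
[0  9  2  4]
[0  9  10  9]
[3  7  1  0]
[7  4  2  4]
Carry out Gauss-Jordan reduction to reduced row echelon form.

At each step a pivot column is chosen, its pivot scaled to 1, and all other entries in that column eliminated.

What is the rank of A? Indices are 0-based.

step 1: exchange rows 0,2
step 1: normalize row 0 (÷3) = (1, 6, 4, 0)
  row 3: subtract 7×row0 = (0, 6, 7, 4)
step 2: normalize row 1 (÷9) = (0, 1, 6, 1)
  row 0: subtract 6×row1 = (1, 0, 1, 5)
  row 2: subtract 9×row1 = (0, 0, 3, 6)
  row 3: subtract 6×row1 = (0, 0, 4, 9)
step 3: normalize row 2 (÷3) = (0, 0, 1, 2)
  row 0: subtract 1×row2 = (1, 0, 0, 3)
  row 1: subtract 6×row2 = (0, 1, 0, 0)
  row 3: subtract 4×row2 = (0, 0, 0, 1)
step 4: normalize row 3 (÷1) = (0, 0, 0, 1)
  row 0: subtract 3×row3 = (1, 0, 0, 0)
  row 2: subtract 2×row3 = (0, 0, 1, 0)

rank = 4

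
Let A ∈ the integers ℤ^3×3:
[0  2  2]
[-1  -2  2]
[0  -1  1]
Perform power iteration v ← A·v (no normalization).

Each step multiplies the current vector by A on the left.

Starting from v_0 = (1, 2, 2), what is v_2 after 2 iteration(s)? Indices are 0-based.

v_0 = (1, 2, 2).
v_1 = A·v_0 = (8, -1, 0).
v_2 = A·v_1 = (-2, -6, 1).

v_2 = (-2, -6, 1)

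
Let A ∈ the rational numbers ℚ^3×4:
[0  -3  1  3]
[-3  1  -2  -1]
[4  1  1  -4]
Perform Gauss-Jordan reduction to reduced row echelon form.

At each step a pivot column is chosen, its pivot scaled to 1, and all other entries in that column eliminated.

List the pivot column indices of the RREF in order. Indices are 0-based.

pivot columns: 0, 1, 2

step 1: exchange rows 0,1
step 1: normalize row 0 (÷-3) = (1, -1/3, 2/3, 1/3)
  row 2: subtract 4×row0 = (0, 7/3, -5/3, -16/3)
step 2: normalize row 1 (÷-3) = (0, 1, -1/3, -1)
  row 0: subtract -1/3×row1 = (1, 0, 5/9, 0)
  row 2: subtract 7/3×row1 = (0, 0, -8/9, -3)
step 3: normalize row 2 (÷-8/9) = (0, 0, 1, 27/8)
  row 0: subtract 5/9×row2 = (1, 0, 0, -15/8)
  row 1: subtract -1/3×row2 = (0, 1, 0, 1/8)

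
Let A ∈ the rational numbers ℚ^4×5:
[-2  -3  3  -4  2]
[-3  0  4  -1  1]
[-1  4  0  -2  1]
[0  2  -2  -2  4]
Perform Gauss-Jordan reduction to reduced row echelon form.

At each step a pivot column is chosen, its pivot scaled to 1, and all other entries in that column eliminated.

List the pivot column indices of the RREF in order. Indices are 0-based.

pivot(0,0)=-2: scale R0 → (1, 3/2, -3/2, 2, -1)
  clear (1,0): R1 −= (-3)R0 → (0, 9/2, -1/2, 5, -2)
  clear (2,0): R2 −= (-1)R0 → (0, 11/2, -3/2, 0, 0)
pivot(1,1)=9/2: scale R1 → (0, 1, -1/9, 10/9, -4/9)
  clear (0,1): R0 −= (3/2)R1 → (1, 0, -4/3, 1/3, -1/3)
  clear (2,1): R2 −= (11/2)R1 → (0, 0, -8/9, -55/9, 22/9)
  clear (3,1): R3 −= (2)R1 → (0, 0, -16/9, -38/9, 44/9)
pivot(2,2)=-8/9: scale R2 → (0, 0, 1, 55/8, -11/4)
  clear (0,2): R0 −= (-4/3)R2 → (1, 0, 0, 19/2, -4)
  clear (1,2): R1 −= (-1/9)R2 → (0, 1, 0, 15/8, -3/4)
  clear (3,2): R3 −= (-16/9)R2 → (0, 0, 0, 8, 0)
pivot(3,3)=8: scale R3 → (0, 0, 0, 1, 0)
  clear (0,3): R0 −= (19/2)R3 → (1, 0, 0, 0, -4)
  clear (1,3): R1 −= (15/8)R3 → (0, 1, 0, 0, -3/4)
  clear (2,3): R2 −= (55/8)R3 → (0, 0, 1, 0, -11/4)

pivot columns: 0, 1, 2, 3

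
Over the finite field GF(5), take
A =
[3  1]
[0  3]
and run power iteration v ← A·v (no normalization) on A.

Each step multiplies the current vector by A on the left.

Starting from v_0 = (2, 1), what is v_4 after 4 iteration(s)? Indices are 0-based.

v_0 = (2, 1).
v_1 = A·v_0 = (2, 3).
v_2 = A·v_1 = (4, 4).
v_3 = A·v_2 = (1, 2).
v_4 = A·v_3 = (0, 1).

v_4 = (0, 1)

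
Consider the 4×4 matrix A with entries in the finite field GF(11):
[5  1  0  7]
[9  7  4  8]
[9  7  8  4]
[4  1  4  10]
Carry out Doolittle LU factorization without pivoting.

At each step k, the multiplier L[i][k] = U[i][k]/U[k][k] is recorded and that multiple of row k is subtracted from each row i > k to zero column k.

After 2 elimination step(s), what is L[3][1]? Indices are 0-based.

[col 0] pivot 5
  R1 -= 4*R0 → (0, 3, 4, 2)  (L[1][0] := 4)
  R2 -= 4*R0 → (0, 3, 8, 9)  (L[2][0] := 4)
  R3 -= 3*R0 → (0, 9, 4, 0)  (L[3][0] := 3)
[col 1] pivot 3
  R2 -= 1*R1 → (0, 0, 4, 7)  (L[2][1] := 1)
  R3 -= 3*R1 → (0, 0, 3, 5)  (L[3][1] := 3)

L[3][1] = 3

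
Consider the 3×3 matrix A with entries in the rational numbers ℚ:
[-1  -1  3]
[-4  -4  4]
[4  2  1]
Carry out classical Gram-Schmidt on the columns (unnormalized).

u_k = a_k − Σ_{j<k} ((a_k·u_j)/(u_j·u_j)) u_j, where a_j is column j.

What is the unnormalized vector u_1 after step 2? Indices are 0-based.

u_1 = (-8/33, -32/33, -34/33)

Step 1: u_0 = a_0 = (-1, -4, 4).
Step 2: u_1 = a_1 − (25/33)·u_0 = (-8/33, -32/33, -34/33).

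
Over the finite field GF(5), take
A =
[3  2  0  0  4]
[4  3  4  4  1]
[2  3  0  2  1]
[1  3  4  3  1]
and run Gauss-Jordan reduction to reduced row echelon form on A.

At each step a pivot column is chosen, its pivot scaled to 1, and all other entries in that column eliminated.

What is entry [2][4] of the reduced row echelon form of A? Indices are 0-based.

step 1: normalize row 0 (÷3) = (1, 4, 0, 0, 3)
  row 1: subtract 4×row0 = (0, 2, 4, 4, 4)
  row 2: subtract 2×row0 = (0, 0, 0, 2, 0)
  row 3: subtract 1×row0 = (0, 4, 4, 3, 3)
step 2: normalize row 1 (÷2) = (0, 1, 2, 2, 2)
  row 0: subtract 4×row1 = (1, 0, 2, 2, 0)
  row 3: subtract 4×row1 = (0, 0, 1, 0, 0)
step 3: exchange rows 2,3
step 3: normalize row 2 (÷1) = (0, 0, 1, 0, 0)
  row 0: subtract 2×row2 = (1, 0, 0, 2, 0)
  row 1: subtract 2×row2 = (0, 1, 0, 2, 2)
step 4: normalize row 3 (÷2) = (0, 0, 0, 1, 0)
  row 0: subtract 2×row3 = (1, 0, 0, 0, 0)
  row 1: subtract 2×row3 = (0, 1, 0, 0, 2)

M[2][4] = 0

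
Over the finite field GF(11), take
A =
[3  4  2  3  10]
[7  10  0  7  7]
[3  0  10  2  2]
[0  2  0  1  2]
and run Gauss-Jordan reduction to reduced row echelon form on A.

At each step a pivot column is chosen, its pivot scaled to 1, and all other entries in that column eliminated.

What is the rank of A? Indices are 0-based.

[1] R0 /= 3  ⇒  (1, 5, 8, 1, 7)
     R1 -= 7·R0  ⇒  (0, 8, 10, 0, 2)
     R2 -= 3·R0  ⇒  (0, 7, 8, 10, 3)
[2] R1 /= 8  ⇒  (0, 1, 4, 0, 3)
     R0 -= 5·R1  ⇒  (1, 0, 10, 1, 3)
     R2 -= 7·R1  ⇒  (0, 0, 2, 10, 4)
     R3 -= 2·R1  ⇒  (0, 0, 3, 1, 7)
[3] R2 /= 2  ⇒  (0, 0, 1, 5, 2)
     R0 -= 10·R2  ⇒  (1, 0, 0, 6, 5)
     R1 -= 4·R2  ⇒  (0, 1, 0, 2, 6)
     R3 -= 3·R2  ⇒  (0, 0, 0, 8, 1)
[4] R3 /= 8  ⇒  (0, 0, 0, 1, 7)
     R0 -= 6·R3  ⇒  (1, 0, 0, 0, 7)
     R1 -= 2·R3  ⇒  (0, 1, 0, 0, 3)
     R2 -= 5·R3  ⇒  (0, 0, 1, 0, 0)

rank = 4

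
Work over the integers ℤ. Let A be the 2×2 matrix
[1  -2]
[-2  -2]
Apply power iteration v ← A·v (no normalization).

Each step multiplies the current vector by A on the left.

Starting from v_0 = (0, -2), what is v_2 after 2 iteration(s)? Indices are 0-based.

v_0 = (0, -2).
v_1 = A·v_0 = (4, 4).
v_2 = A·v_1 = (-4, -16).

v_2 = (-4, -16)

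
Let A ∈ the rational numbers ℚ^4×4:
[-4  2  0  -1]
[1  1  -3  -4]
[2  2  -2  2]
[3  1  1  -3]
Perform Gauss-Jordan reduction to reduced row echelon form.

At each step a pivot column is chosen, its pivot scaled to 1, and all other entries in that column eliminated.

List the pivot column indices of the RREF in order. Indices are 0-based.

[1] R0 /= -4  ⇒  (1, -1/2, 0, 1/4)
     R1 -= 1·R0  ⇒  (0, 3/2, -3, -17/4)
     R2 -= 2·R0  ⇒  (0, 3, -2, 3/2)
     R3 -= 3·R0  ⇒  (0, 5/2, 1, -15/4)
[2] R1 /= 3/2  ⇒  (0, 1, -2, -17/6)
     R0 -= -1/2·R1  ⇒  (1, 0, -1, -7/6)
     R2 -= 3·R1  ⇒  (0, 0, 4, 10)
     R3 -= 5/2·R1  ⇒  (0, 0, 6, 10/3)
[3] R2 /= 4  ⇒  (0, 0, 1, 5/2)
     R0 -= -1·R2  ⇒  (1, 0, 0, 4/3)
     R1 -= -2·R2  ⇒  (0, 1, 0, 13/6)
     R3 -= 6·R2  ⇒  (0, 0, 0, -35/3)
[4] R3 /= -35/3  ⇒  (0, 0, 0, 1)
     R0 -= 4/3·R3  ⇒  (1, 0, 0, 0)
     R1 -= 13/6·R3  ⇒  (0, 1, 0, 0)
     R2 -= 5/2·R3  ⇒  (0, 0, 1, 0)

pivot columns: 0, 1, 2, 3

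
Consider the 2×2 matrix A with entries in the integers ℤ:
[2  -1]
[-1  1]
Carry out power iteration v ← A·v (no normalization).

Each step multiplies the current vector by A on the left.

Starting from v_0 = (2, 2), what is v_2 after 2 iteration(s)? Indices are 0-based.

v_0 = (2, 2).
v_1 = A·v_0 = (2, 0).
v_2 = A·v_1 = (4, -2).

v_2 = (4, -2)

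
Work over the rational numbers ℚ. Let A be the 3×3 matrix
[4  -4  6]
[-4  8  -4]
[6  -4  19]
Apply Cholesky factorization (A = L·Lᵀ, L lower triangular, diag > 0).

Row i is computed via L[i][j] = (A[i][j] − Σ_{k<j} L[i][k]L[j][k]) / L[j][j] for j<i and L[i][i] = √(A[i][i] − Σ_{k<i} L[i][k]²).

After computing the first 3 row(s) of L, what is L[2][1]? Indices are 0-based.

L[2][1] = 1

Step 1: L[0][0] = √(4) = 2.
  L[1][0] = (-4) / L[0][0] = -2.
Step 2: L[1][1] = √(4) = 2.
  L[2][0] = (6) / L[0][0] = 3.
  L[2][1] = (2) / L[1][1] = 1.
Step 3: L[2][2] = √(9) = 3.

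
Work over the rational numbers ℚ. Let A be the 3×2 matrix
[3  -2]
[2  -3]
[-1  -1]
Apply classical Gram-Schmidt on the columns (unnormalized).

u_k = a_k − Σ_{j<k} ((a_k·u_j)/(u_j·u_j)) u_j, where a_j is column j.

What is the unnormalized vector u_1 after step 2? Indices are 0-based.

u_1 = (5/14, -10/7, -25/14)

Step 1: u_0 = a_0 = (3, 2, -1).
Step 2: u_1 = a_1 − (-11/14)·u_0 = (5/14, -10/7, -25/14).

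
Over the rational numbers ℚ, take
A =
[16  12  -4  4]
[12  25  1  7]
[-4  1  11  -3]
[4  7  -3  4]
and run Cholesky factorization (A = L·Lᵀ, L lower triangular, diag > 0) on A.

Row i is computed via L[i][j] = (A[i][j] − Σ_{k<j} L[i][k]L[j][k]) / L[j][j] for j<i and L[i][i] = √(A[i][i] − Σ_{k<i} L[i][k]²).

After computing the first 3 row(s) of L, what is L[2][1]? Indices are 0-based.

Step 1: L[0][0] = √(16) = 4.
  L[1][0] = (12) / L[0][0] = 3.
Step 2: L[1][1] = √(16) = 4.
  L[2][0] = (-4) / L[0][0] = -1.
  L[2][1] = (4) / L[1][1] = 1.
Step 3: L[2][2] = √(9) = 3.

L[2][1] = 1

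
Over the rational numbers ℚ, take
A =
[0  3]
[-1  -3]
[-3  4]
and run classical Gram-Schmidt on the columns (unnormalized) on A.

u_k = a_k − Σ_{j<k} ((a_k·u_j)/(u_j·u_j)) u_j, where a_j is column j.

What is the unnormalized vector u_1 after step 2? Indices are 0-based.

u_1 = (3, -39/10, 13/10)

Step 1: u_0 = a_0 = (0, -1, -3).
Step 2: u_1 = a_1 − (-9/10)·u_0 = (3, -39/10, 13/10).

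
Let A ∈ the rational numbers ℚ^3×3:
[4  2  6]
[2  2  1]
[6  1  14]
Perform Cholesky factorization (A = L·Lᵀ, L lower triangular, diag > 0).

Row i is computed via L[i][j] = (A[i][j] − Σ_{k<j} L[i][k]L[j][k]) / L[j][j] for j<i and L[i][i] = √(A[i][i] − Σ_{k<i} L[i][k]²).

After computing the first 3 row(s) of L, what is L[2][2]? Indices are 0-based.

Step 1: L[0][0] = √(4) = 2.
  L[1][0] = (2) / L[0][0] = 1.
Step 2: L[1][1] = √(1) = 1.
  L[2][0] = (6) / L[0][0] = 3.
  L[2][1] = (-2) / L[1][1] = -2.
Step 3: L[2][2] = √(1) = 1.

L[2][2] = 1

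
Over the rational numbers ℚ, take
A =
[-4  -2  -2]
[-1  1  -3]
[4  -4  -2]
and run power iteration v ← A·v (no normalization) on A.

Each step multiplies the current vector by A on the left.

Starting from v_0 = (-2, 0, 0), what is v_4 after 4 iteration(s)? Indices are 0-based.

v_4 = (772, 650, 648)

v_0 = (-2, 0, 0).
v_1 = A·v_0 = (8, 2, -8).
v_2 = A·v_1 = (-20, 18, 40).
v_3 = A·v_2 = (-36, -82, -232).
v_4 = A·v_3 = (772, 650, 648).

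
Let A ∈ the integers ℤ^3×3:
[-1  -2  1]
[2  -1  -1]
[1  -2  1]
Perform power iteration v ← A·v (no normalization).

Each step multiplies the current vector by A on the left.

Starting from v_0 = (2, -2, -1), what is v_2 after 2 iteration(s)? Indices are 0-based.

v_2 = (-10, -10, -8)

v_0 = (2, -2, -1).
v_1 = A·v_0 = (1, 7, 5).
v_2 = A·v_1 = (-10, -10, -8).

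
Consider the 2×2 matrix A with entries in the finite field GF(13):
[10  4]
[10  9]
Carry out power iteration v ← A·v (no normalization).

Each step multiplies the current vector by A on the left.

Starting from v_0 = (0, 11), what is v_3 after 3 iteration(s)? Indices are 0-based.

v_3 = (8, 7)

v_0 = (0, 11).
v_1 = A·v_0 = (5, 8).
v_2 = A·v_1 = (4, 5).
v_3 = A·v_2 = (8, 7).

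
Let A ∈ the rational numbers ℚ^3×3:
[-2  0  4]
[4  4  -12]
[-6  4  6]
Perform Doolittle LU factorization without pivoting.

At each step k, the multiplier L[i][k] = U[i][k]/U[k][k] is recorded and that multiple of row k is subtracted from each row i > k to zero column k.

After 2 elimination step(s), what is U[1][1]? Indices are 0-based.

U[1][1] = 4

[col 0] pivot -2
  R1 -= -2*R0 → (0, 4, -4)  (L[1][0] := -2)
  R2 -= 3*R0 → (0, 4, -6)  (L[2][0] := 3)
[col 1] pivot 4
  R2 -= 1*R1 → (0, 0, -2)  (L[2][1] := 1)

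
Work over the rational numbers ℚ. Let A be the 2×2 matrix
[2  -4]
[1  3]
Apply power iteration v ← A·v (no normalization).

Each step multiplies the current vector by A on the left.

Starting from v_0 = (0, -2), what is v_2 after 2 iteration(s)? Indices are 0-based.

v_0 = (0, -2).
v_1 = A·v_0 = (8, -6).
v_2 = A·v_1 = (40, -10).

v_2 = (40, -10)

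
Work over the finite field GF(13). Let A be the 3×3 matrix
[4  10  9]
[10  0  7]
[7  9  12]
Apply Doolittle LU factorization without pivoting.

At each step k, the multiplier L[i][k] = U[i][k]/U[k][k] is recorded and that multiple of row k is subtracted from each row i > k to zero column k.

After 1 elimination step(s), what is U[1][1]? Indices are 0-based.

U[1][1] = 1

[col 0] pivot 4
  R1 -= 9*R0 → (0, 1, 4)  (L[1][0] := 9)
  R2 -= 5*R0 → (0, 11, 6)  (L[2][0] := 5)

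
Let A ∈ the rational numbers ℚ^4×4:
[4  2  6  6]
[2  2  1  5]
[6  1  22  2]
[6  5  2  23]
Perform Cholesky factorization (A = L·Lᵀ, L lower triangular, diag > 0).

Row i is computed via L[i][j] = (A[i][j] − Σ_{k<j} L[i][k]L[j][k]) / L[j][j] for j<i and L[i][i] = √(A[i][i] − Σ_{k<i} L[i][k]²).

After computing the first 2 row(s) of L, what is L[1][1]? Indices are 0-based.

L[1][1] = 1

Step 1: L[0][0] = √(4) = 2.
  L[1][0] = (2) / L[0][0] = 1.
Step 2: L[1][1] = √(1) = 1.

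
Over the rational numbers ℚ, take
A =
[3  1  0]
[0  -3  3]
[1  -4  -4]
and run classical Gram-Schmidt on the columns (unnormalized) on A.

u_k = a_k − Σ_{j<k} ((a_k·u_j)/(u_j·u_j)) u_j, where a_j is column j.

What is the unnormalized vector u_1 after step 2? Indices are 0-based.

u_1 = (13/10, -3, -39/10)

Step 1: u_0 = a_0 = (3, 0, 1).
Step 2: u_1 = a_1 − (-1/10)·u_0 = (13/10, -3, -39/10).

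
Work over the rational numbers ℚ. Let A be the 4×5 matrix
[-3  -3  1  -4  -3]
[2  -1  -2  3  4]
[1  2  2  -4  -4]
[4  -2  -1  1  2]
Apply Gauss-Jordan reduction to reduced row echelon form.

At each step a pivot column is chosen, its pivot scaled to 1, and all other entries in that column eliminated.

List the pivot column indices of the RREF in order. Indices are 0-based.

pivot columns: 0, 1, 2, 3

[1] R0 /= -3  ⇒  (1, 1, -1/3, 4/3, 1)
     R1 -= 2·R0  ⇒  (0, -3, -4/3, 1/3, 2)
     R2 -= 1·R0  ⇒  (0, 1, 7/3, -16/3, -5)
     R3 -= 4·R0  ⇒  (0, -6, 1/3, -13/3, -2)
[2] R1 /= -3  ⇒  (0, 1, 4/9, -1/9, -2/3)
     R0 -= 1·R1  ⇒  (1, 0, -7/9, 13/9, 5/3)
     R2 -= 1·R1  ⇒  (0, 0, 17/9, -47/9, -13/3)
     R3 -= -6·R1  ⇒  (0, 0, 3, -5, -6)
[3] R2 /= 17/9  ⇒  (0, 0, 1, -47/17, -39/17)
     R0 -= -7/9·R2  ⇒  (1, 0, 0, -12/17, -2/17)
     R1 -= 4/9·R2  ⇒  (0, 1, 0, 19/17, 6/17)
     R3 -= 3·R2  ⇒  (0, 0, 0, 56/17, 15/17)
[4] R3 /= 56/17  ⇒  (0, 0, 0, 1, 15/56)
     R0 -= -12/17·R3  ⇒  (1, 0, 0, 0, 1/14)
     R1 -= 19/17·R3  ⇒  (0, 1, 0, 0, 3/56)
     R2 -= -47/17·R3  ⇒  (0, 0, 1, 0, -87/56)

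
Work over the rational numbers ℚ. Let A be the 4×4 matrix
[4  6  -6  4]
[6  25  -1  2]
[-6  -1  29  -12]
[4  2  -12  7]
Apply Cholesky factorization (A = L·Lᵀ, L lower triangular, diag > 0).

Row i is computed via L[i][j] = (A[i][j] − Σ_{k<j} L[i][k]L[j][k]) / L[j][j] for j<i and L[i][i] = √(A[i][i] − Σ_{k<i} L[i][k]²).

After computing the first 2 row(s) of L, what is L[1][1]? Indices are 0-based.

L[1][1] = 4

Step 1: L[0][0] = √(4) = 2.
  L[1][0] = (6) / L[0][0] = 3.
Step 2: L[1][1] = √(16) = 4.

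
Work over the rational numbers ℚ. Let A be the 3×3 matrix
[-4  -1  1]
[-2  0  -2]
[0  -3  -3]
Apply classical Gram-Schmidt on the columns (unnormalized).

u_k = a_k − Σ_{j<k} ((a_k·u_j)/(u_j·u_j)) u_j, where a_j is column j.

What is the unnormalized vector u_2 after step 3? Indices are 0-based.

Step 1: u_0 = a_0 = (-4, -2, 0).
Step 2: u_1 = a_1 − (1/5)·u_0 = (-1/5, 2/5, -3).
Step 3: u_2 = a_2 − (0)·u_0 − (20/23)·u_1 = (27/23, -54/23, -9/23).

u_2 = (27/23, -54/23, -9/23)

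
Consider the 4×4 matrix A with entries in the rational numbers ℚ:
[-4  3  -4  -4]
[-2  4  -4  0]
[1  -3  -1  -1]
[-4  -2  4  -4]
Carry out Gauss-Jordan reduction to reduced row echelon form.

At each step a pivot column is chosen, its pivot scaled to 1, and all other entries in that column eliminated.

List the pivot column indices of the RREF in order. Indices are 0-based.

step 1: normalize row 0 (÷-4) = (1, -3/4, 1, 1)
  row 1: subtract -2×row0 = (0, 5/2, -2, 2)
  row 2: subtract 1×row0 = (0, -9/4, -2, -2)
  row 3: subtract -4×row0 = (0, -5, 8, 0)
step 2: normalize row 1 (÷5/2) = (0, 1, -4/5, 4/5)
  row 0: subtract -3/4×row1 = (1, 0, 2/5, 8/5)
  row 2: subtract -9/4×row1 = (0, 0, -19/5, -1/5)
  row 3: subtract -5×row1 = (0, 0, 4, 4)
step 3: normalize row 2 (÷-19/5) = (0, 0, 1, 1/19)
  row 0: subtract 2/5×row2 = (1, 0, 0, 30/19)
  row 1: subtract -4/5×row2 = (0, 1, 0, 16/19)
  row 3: subtract 4×row2 = (0, 0, 0, 72/19)
step 4: normalize row 3 (÷72/19) = (0, 0, 0, 1)
  row 0: subtract 30/19×row3 = (1, 0, 0, 0)
  row 1: subtract 16/19×row3 = (0, 1, 0, 0)
  row 2: subtract 1/19×row3 = (0, 0, 1, 0)

pivot columns: 0, 1, 2, 3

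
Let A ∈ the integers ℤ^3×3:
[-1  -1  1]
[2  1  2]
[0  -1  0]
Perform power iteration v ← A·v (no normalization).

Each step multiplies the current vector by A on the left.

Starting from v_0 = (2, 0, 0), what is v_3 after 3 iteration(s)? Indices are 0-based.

v_0 = (2, 0, 0).
v_1 = A·v_0 = (-2, 4, 0).
v_2 = A·v_1 = (-2, 0, -4).
v_3 = A·v_2 = (-2, -12, 0).

v_3 = (-2, -12, 0)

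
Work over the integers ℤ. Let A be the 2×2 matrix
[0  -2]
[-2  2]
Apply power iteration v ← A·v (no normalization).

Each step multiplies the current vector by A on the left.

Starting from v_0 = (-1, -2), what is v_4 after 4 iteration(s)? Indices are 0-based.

v_4 = (64, -112)

v_0 = (-1, -2).
v_1 = A·v_0 = (4, -2).
v_2 = A·v_1 = (4, -12).
v_3 = A·v_2 = (24, -32).
v_4 = A·v_3 = (64, -112).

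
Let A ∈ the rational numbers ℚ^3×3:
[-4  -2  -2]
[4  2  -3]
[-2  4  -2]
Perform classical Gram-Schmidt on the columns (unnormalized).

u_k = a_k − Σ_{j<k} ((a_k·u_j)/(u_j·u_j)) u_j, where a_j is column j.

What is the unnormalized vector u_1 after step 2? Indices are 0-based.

u_1 = (-10/9, 10/9, 40/9)

Step 1: u_0 = a_0 = (-4, 4, -2).
Step 2: u_1 = a_1 − (2/9)·u_0 = (-10/9, 10/9, 40/9).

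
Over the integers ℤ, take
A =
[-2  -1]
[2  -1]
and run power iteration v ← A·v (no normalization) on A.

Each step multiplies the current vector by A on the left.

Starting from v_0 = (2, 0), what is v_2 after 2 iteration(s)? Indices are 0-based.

v_2 = (4, -12)

v_0 = (2, 0).
v_1 = A·v_0 = (-4, 4).
v_2 = A·v_1 = (4, -12).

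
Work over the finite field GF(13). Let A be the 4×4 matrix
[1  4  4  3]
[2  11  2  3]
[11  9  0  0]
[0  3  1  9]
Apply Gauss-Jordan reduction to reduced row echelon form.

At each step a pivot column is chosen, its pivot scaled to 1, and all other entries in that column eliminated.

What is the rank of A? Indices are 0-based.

rank = 4

[1] R0 /= 1  ⇒  (1, 4, 4, 3)
     R1 -= 2·R0  ⇒  (0, 3, 7, 10)
     R2 -= 11·R0  ⇒  (0, 4, 8, 6)
[2] R1 /= 3  ⇒  (0, 1, 11, 12)
     R0 -= 4·R1  ⇒  (1, 0, 12, 7)
     R2 -= 4·R1  ⇒  (0, 0, 3, 10)
     R3 -= 3·R1  ⇒  (0, 0, 7, 12)
[3] R2 /= 3  ⇒  (0, 0, 1, 12)
     R0 -= 12·R2  ⇒  (1, 0, 0, 6)
     R1 -= 11·R2  ⇒  (0, 1, 0, 10)
     R3 -= 7·R2  ⇒  (0, 0, 0, 6)
[4] R3 /= 6  ⇒  (0, 0, 0, 1)
     R0 -= 6·R3  ⇒  (1, 0, 0, 0)
     R1 -= 10·R3  ⇒  (0, 1, 0, 0)
     R2 -= 12·R3  ⇒  (0, 0, 1, 0)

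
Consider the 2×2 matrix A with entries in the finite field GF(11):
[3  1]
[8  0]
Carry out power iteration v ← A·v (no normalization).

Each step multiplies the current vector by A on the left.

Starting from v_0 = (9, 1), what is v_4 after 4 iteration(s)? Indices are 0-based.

v_0 = (9, 1).
v_1 = A·v_0 = (6, 6).
v_2 = A·v_1 = (2, 4).
v_3 = A·v_2 = (10, 5).
v_4 = A·v_3 = (2, 3).

v_4 = (2, 3)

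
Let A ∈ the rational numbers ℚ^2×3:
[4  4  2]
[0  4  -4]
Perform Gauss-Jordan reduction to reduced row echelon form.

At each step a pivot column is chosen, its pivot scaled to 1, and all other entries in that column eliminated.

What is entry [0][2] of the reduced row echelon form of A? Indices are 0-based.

step 1: normalize row 0 (÷4) = (1, 1, 1/2)
step 2: normalize row 1 (÷4) = (0, 1, -1)
  row 0: subtract 1×row1 = (1, 0, 3/2)

M[0][2] = 3/2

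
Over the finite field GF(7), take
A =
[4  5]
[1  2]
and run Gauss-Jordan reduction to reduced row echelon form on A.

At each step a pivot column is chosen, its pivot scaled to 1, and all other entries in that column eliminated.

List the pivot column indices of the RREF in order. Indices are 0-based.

pivot(0,0)=4: scale R0 → (1, 3)
  clear (1,0): R1 −= (1)R0 → (0, 6)
pivot(1,1)=6: scale R1 → (0, 1)
  clear (0,1): R0 −= (3)R1 → (1, 0)

pivot columns: 0, 1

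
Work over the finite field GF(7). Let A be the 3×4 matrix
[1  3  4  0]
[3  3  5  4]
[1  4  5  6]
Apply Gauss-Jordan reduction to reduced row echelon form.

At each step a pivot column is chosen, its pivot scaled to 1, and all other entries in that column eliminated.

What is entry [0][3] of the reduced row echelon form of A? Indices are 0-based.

pivot(0,0)=1: scale R0 → (1, 3, 4, 0)
  clear (1,0): R1 −= (3)R0 → (0, 1, 0, 4)
  clear (2,0): R2 −= (1)R0 → (0, 1, 1, 6)
pivot(1,1)=1: scale R1 → (0, 1, 0, 4)
  clear (0,1): R0 −= (3)R1 → (1, 0, 4, 2)
  clear (2,1): R2 −= (1)R1 → (0, 0, 1, 2)
pivot(2,2)=1: scale R2 → (0, 0, 1, 2)
  clear (0,2): R0 −= (4)R2 → (1, 0, 0, 1)

M[0][3] = 1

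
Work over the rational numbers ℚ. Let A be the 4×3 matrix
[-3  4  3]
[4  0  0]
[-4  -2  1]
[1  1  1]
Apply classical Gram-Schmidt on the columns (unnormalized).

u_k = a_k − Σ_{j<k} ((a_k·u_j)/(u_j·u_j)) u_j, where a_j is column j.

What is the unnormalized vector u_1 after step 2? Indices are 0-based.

Step 1: u_0 = a_0 = (-3, 4, -4, 1).
Step 2: u_1 = a_1 − (-1/14)·u_0 = (53/14, 2/7, -16/7, 15/14).

u_1 = (53/14, 2/7, -16/7, 15/14)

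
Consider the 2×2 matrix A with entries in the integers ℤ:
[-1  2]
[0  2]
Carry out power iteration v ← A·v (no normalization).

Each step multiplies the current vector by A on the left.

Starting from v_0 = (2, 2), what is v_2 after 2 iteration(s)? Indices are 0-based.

v_2 = (6, 8)

v_0 = (2, 2).
v_1 = A·v_0 = (2, 4).
v_2 = A·v_1 = (6, 8).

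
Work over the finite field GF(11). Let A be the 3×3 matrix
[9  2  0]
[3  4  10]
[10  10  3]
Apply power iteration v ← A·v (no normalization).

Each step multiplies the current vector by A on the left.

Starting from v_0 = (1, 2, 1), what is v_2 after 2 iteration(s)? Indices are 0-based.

v_2 = (5, 2, 10)

v_0 = (1, 2, 1).
v_1 = A·v_0 = (2, 10, 0).
v_2 = A·v_1 = (5, 2, 10).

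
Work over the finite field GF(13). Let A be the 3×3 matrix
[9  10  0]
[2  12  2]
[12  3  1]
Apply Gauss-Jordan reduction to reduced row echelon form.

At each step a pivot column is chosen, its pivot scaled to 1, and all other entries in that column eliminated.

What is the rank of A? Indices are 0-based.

rank = 3

step 1: normalize row 0 (÷9) = (1, 4, 0)
  row 1: subtract 2×row0 = (0, 4, 2)
  row 2: subtract 12×row0 = (0, 7, 1)
step 2: normalize row 1 (÷4) = (0, 1, 7)
  row 0: subtract 4×row1 = (1, 0, 11)
  row 2: subtract 7×row1 = (0, 0, 4)
step 3: normalize row 2 (÷4) = (0, 0, 1)
  row 0: subtract 11×row2 = (1, 0, 0)
  row 1: subtract 7×row2 = (0, 1, 0)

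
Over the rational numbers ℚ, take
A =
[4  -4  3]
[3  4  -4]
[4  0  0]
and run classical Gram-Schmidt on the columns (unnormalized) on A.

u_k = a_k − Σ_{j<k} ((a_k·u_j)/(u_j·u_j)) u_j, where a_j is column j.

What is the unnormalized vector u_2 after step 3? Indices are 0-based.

u_2 = (-16/81, -16/81, 28/81)

Step 1: u_0 = a_0 = (4, 3, 4).
Step 2: u_1 = a_1 − (-4/41)·u_0 = (-148/41, 176/41, 16/41).
Step 3: u_2 = a_2 − (0)·u_0 − (-287/324)·u_1 = (-16/81, -16/81, 28/81).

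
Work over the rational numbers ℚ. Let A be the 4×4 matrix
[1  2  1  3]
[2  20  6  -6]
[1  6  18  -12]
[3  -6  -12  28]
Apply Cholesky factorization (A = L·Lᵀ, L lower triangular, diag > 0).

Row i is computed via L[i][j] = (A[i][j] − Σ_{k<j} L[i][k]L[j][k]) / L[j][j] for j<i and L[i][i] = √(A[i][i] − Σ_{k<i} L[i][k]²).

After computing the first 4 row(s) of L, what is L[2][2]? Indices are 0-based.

Step 1: L[0][0] = √(1) = 1.
  L[1][0] = (2) / L[0][0] = 2.
Step 2: L[1][1] = √(16) = 4.
  L[2][0] = (1) / L[0][0] = 1.
  L[2][1] = (4) / L[1][1] = 1.
Step 3: L[2][2] = √(16) = 4.
  L[3][0] = (3) / L[0][0] = 3.
  L[3][1] = (-12) / L[1][1] = -3.
  L[3][2] = (-12) / L[2][2] = -3.
Step 4: L[3][3] = √(1) = 1.

L[2][2] = 4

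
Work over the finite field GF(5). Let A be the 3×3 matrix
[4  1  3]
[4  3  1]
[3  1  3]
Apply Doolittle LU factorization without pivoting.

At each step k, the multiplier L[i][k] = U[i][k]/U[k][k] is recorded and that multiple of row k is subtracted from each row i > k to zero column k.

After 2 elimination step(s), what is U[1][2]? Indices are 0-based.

k=0: U[0][0]=4
  eliminate (1,0): mult=1, new row 1: (0, 2, 3); set L[1][0]=1
  eliminate (2,0): mult=2, new row 2: (0, 4, 2); set L[2][0]=2
k=1: U[1][1]=2
  eliminate (2,1): mult=2, new row 2: (0, 0, 1); set L[2][1]=2

U[1][2] = 3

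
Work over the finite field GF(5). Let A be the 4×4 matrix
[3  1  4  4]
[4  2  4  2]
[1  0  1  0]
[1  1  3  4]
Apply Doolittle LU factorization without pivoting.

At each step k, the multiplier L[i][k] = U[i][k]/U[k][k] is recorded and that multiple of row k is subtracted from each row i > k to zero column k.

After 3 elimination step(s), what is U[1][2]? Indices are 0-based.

U[1][2] = 2

Step 1: pivot at (0,0) is 3.
  row1 ← row1 − (3)·row0  ⇒  L[1][0]=3, U row1=(0, 4, 2, 0)
  row2 ← row2 − (2)·row0  ⇒  L[2][0]=2, U row2=(0, 3, 3, 2)
  row3 ← row3 − (2)·row0  ⇒  L[3][0]=2, U row3=(0, 4, 0, 1)
Step 2: pivot at (1,1) is 4.
  row2 ← row2 − (2)·row1  ⇒  L[2][1]=2, U row2=(0, 0, 4, 2)
  row3 ← row3 − (1)·row1  ⇒  L[3][1]=1, U row3=(0, 0, 3, 1)
Step 3: pivot at (2,2) is 4.
  row3 ← row3 − (2)·row2  ⇒  L[3][2]=2, U row3=(0, 0, 0, 2)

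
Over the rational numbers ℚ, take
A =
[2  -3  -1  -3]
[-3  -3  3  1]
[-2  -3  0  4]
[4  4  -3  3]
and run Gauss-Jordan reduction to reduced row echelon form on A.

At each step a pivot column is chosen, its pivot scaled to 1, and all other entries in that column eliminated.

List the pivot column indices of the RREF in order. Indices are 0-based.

[1] R0 /= 2  ⇒  (1, -3/2, -1/2, -3/2)
     R1 -= -3·R0  ⇒  (0, -15/2, 3/2, -7/2)
     R2 -= -2·R0  ⇒  (0, -6, -1, 1)
     R3 -= 4·R0  ⇒  (0, 10, -1, 9)
[2] R1 /= -15/2  ⇒  (0, 1, -1/5, 7/15)
     R0 -= -3/2·R1  ⇒  (1, 0, -4/5, -4/5)
     R2 -= -6·R1  ⇒  (0, 0, -11/5, 19/5)
     R3 -= 10·R1  ⇒  (0, 0, 1, 13/3)
[3] R2 /= -11/5  ⇒  (0, 0, 1, -19/11)
     R0 -= -4/5·R2  ⇒  (1, 0, 0, -24/11)
     R1 -= -1/5·R2  ⇒  (0, 1, 0, 4/33)
     R3 -= 1·R2  ⇒  (0, 0, 0, 200/33)
[4] R3 /= 200/33  ⇒  (0, 0, 0, 1)
     R0 -= -24/11·R3  ⇒  (1, 0, 0, 0)
     R1 -= 4/33·R3  ⇒  (0, 1, 0, 0)
     R2 -= -19/11·R3  ⇒  (0, 0, 1, 0)

pivot columns: 0, 1, 2, 3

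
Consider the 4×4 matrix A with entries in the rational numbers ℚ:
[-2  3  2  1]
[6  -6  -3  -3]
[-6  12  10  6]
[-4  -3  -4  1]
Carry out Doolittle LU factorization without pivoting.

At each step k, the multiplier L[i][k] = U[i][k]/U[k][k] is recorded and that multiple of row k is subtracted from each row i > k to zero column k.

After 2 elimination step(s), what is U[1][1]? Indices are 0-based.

Step 1: pivot at (0,0) is -2.
  row1 ← row1 − (-3)·row0  ⇒  L[1][0]=-3, U row1=(0, 3, 3, 0)
  row2 ← row2 − (3)·row0  ⇒  L[2][0]=3, U row2=(0, 3, 4, 3)
  row3 ← row3 − (2)·row0  ⇒  L[3][0]=2, U row3=(0, -9, -8, -1)
Step 2: pivot at (1,1) is 3.
  row2 ← row2 − (1)·row1  ⇒  L[2][1]=1, U row2=(0, 0, 1, 3)
  row3 ← row3 − (-3)·row1  ⇒  L[3][1]=-3, U row3=(0, 0, 1, -1)

U[1][1] = 3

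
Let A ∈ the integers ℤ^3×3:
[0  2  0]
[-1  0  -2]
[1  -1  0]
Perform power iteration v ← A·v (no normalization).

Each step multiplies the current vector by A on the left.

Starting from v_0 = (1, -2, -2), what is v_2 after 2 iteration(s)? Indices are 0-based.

v_2 = (6, -2, -7)

v_0 = (1, -2, -2).
v_1 = A·v_0 = (-4, 3, 3).
v_2 = A·v_1 = (6, -2, -7).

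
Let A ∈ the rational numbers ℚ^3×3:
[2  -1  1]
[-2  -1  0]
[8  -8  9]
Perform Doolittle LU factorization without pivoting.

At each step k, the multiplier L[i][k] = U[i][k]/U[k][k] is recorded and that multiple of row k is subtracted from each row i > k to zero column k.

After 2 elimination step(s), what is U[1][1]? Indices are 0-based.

k=0: U[0][0]=2
  eliminate (1,0): mult=-1, new row 1: (0, -2, 1); set L[1][0]=-1
  eliminate (2,0): mult=4, new row 2: (0, -4, 5); set L[2][0]=4
k=1: U[1][1]=-2
  eliminate (2,1): mult=2, new row 2: (0, 0, 3); set L[2][1]=2

U[1][1] = -2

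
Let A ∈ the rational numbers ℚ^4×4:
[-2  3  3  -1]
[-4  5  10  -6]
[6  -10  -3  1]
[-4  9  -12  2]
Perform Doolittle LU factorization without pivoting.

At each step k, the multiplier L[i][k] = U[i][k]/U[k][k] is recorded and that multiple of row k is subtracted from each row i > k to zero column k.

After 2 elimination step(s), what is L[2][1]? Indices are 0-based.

L[2][1] = 1

k=0: U[0][0]=-2
  eliminate (1,0): mult=2, new row 1: (0, -1, 4, -4); set L[1][0]=2
  eliminate (2,0): mult=-3, new row 2: (0, -1, 6, -2); set L[2][0]=-3
  eliminate (3,0): mult=2, new row 3: (0, 3, -18, 4); set L[3][0]=2
k=1: U[1][1]=-1
  eliminate (2,1): mult=1, new row 2: (0, 0, 2, 2); set L[2][1]=1
  eliminate (3,1): mult=-3, new row 3: (0, 0, -6, -8); set L[3][1]=-3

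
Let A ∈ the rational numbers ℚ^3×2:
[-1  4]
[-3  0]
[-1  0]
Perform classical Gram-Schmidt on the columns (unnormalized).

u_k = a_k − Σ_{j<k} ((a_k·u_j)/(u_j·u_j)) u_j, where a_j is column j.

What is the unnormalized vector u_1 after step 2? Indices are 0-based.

Step 1: u_0 = a_0 = (-1, -3, -1).
Step 2: u_1 = a_1 − (-4/11)·u_0 = (40/11, -12/11, -4/11).

u_1 = (40/11, -12/11, -4/11)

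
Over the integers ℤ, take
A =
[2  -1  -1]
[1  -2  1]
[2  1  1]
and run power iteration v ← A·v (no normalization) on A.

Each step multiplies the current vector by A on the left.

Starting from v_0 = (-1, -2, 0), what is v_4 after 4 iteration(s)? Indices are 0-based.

v_4 = (15, -36, 37)

v_0 = (-1, -2, 0).
v_1 = A·v_0 = (0, 3, -4).
v_2 = A·v_1 = (1, -10, -1).
v_3 = A·v_2 = (13, 20, -9).
v_4 = A·v_3 = (15, -36, 37).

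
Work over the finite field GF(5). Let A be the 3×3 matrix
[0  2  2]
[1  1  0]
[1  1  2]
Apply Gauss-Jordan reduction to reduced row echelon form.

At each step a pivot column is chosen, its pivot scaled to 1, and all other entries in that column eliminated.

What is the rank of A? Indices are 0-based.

pivot(0,0): swap R0↔R1
pivot(0,0)=1: scale R0 → (1, 1, 0)
  clear (2,0): R2 −= (1)R0 → (0, 0, 2)
pivot(1,1)=2: scale R1 → (0, 1, 1)
  clear (0,1): R0 −= (1)R1 → (1, 0, 4)
pivot(2,2)=2: scale R2 → (0, 0, 1)
  clear (0,2): R0 −= (4)R2 → (1, 0, 0)
  clear (1,2): R1 −= (1)R2 → (0, 1, 0)

rank = 3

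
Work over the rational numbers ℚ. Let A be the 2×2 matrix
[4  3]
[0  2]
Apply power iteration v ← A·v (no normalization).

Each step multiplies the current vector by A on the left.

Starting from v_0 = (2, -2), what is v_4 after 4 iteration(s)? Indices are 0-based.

v_0 = (2, -2).
v_1 = A·v_0 = (2, -4).
v_2 = A·v_1 = (-4, -8).
v_3 = A·v_2 = (-40, -16).
v_4 = A·v_3 = (-208, -32).

v_4 = (-208, -32)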